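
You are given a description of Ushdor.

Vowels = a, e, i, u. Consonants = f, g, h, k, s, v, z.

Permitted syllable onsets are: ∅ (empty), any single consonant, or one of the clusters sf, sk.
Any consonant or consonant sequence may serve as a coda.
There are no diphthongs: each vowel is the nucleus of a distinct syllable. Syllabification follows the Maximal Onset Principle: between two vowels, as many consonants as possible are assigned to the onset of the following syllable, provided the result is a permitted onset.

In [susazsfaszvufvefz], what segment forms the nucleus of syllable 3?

Vowels present: u, a, a, u, e; each is a nucleus, giving 5 syllables.
The third nucleus (vowel 3 from the left) is /a/.

a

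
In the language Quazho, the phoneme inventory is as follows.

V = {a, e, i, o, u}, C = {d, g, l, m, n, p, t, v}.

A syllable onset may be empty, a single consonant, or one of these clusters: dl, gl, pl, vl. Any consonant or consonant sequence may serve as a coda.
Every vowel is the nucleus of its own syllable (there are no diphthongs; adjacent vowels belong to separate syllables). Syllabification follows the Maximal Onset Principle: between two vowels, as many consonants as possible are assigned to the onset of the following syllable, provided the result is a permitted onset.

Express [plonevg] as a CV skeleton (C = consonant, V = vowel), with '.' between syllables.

Vowels present: o, e; each is a nucleus, giving 2 syllables.
Between /o/ (V1) and /e/ (V2): just /n/ — single C goes to the following onset.
Putting it together: plo.nevg.
Mapping each syllable to C/V: /plo/ → CCV, /nevg/ → CVCC.

CCV.CVCC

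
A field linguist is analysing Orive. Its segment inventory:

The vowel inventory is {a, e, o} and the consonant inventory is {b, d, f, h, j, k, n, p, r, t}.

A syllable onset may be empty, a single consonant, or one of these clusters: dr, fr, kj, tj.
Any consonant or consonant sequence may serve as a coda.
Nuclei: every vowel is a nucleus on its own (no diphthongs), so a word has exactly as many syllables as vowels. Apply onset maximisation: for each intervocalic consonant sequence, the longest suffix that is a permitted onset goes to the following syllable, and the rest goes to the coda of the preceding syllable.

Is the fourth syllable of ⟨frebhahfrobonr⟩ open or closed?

Vowels present: e, a, o, o; each is a nucleus, giving 4 syllables.
/e…a/ gap (V1→V2): /bh/; trying suffixes from longest down, /h/ is the first permitted one, so coda /b/ | onset /h/.
/a…o/ gap (V2→V3): /hfr/ splits as /h/ + /fr/ (/fr/ is the longest suffix that is a licit onset).
/o…o/ gap (V3→V4): just /b/ — single C goes to the following onset.
Result: freb.hah.fro.bonr.
Syllable 4 is /bonr/ with coda /nr/, so it is closed.

closed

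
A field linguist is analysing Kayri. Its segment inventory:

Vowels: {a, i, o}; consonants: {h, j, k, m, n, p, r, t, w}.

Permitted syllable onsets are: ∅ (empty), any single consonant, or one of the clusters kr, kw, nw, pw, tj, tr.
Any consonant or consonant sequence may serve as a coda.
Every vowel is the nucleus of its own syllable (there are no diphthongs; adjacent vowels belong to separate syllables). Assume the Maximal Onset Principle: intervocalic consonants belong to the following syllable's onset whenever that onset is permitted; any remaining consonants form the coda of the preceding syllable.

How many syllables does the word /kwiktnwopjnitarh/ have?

Nuclei (vowels): i, o, i, a → 4 syllables.

4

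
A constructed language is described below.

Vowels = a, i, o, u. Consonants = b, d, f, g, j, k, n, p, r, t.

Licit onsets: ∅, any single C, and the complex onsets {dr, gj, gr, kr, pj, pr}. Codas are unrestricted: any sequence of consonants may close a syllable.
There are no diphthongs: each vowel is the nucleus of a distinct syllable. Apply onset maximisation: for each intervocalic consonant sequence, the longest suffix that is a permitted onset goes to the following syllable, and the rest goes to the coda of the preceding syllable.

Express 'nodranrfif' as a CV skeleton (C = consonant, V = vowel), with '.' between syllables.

Vowels present: o, a, i; each is a nucleus, giving 3 syllables.
/o…a/ gap (V1→V2): /dr/ is a licit onset in full, so it all attaches to the next syllable.
/a…i/ gap (V2→V3): cluster /nrf/ — the longest permitted-onset suffix is /f/; onset = /f/, preceding coda = /nr/.
So the parse is no.dranr.fif.
Mapping each syllable to C/V: /no/ → CV, /dranr/ → CCVCC, /fif/ → CVC.

CV.CCVCC.CVC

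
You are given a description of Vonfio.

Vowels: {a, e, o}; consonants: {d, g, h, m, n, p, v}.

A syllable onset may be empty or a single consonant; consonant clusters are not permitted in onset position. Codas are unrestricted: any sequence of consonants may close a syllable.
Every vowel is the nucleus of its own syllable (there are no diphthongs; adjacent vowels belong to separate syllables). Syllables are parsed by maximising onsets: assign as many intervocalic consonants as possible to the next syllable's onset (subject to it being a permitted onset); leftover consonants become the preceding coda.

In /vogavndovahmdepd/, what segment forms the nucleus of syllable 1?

o

Nuclei (vowels): o, a, o, a, e → 5 syllables.
The first nucleus (vowel 1 from the left) is /o/.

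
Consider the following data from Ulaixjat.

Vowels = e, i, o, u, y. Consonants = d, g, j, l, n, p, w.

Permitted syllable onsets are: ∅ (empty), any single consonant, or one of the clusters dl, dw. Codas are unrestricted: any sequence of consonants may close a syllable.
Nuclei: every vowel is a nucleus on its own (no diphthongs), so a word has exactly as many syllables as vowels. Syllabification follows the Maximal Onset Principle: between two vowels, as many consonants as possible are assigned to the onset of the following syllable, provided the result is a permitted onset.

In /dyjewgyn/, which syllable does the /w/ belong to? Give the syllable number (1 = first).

The vowels are y, e, y — 3 nuclei, so 3 syllables.
V1 /y/ – V2 /e/: just /j/ — single C goes to the following onset.
V2 /e/ – V3 /y/: cluster /wg/ — the longest permitted-onset suffix is /g/; onset = /g/, preceding coda = /w/.
Syllabification: dy.jew.gyn.
The /w/ is in the coda of syllable 2 (/jew/).

2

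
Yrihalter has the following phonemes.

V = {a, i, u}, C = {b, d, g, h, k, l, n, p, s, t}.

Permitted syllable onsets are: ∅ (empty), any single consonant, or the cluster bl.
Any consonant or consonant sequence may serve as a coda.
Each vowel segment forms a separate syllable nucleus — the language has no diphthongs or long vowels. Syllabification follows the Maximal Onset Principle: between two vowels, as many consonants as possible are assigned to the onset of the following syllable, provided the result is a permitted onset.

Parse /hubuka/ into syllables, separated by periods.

The vowels are u, u, a — 3 nuclei, so 3 syllables.
V1 /u/ – V2 /u/: /b/ is a single consonant, so it becomes the next onset.
V2 /u/ – V3 /a/: just /k/ — single C goes to the following onset.

hu.bu.ka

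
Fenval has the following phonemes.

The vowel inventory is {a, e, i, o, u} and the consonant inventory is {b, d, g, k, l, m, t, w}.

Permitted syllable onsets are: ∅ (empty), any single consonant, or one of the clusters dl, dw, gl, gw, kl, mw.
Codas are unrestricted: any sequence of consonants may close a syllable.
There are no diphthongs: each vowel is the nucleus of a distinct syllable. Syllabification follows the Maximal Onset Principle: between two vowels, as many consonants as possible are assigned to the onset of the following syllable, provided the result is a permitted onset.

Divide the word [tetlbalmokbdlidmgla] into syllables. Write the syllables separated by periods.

tetl.bal.mokb.dlidm.gla

The vowels are e, a, o, i, a — 5 nuclei, so 5 syllables.
V1 /e/ – V2 /a/: /tlb/ — longest licit onset from the right is /b/, leaving /tl/ as coda.
V2 /a/ – V3 /o/: /lm/ splits as /l/ + /m/ (/m/ is the longest suffix that is a licit onset).
V3 /o/ – V4 /i/: /kbdl/ — longest licit onset from the right is /dl/, leaving /kb/ as coda.
V4 /i/ – V5 /a/: /dmgl/ splits as /dm/ + /gl/ (/gl/ is the longest suffix that is a licit onset).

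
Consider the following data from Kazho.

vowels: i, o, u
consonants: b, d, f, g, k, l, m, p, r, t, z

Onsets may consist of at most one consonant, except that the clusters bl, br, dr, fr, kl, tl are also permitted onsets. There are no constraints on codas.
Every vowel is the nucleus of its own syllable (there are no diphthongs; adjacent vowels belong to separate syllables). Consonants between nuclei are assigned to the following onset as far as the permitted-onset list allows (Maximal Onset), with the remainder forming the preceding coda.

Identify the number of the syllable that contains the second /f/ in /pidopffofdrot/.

3

Nuclei (vowels): i, o, o, o → 4 syllables.
Between /i/ (V1) and /o/ (V2): just /d/ — single C goes to the following onset.
Between /o/ (V2) and /o/ (V3): /pff/ — longest licit onset from the right is /f/, leaving /pf/ as coda.
Between /o/ (V3) and /o/ (V4): /fdr/; trying suffixes from longest down, /dr/ is the first permitted one, so coda /f/ | onset /dr/.
Syllabification: pi.dopf.fof.drot.
The second /f/ is in the onset of syllable 3 (/fof/).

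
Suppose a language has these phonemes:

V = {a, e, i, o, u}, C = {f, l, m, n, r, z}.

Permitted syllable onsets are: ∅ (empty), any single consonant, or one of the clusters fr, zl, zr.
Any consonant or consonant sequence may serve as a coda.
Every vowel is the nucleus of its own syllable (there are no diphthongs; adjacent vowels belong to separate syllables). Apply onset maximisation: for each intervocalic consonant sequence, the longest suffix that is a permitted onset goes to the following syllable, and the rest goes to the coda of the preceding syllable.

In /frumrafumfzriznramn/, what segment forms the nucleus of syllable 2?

Vowels present: u, a, u, i, a; each is a nucleus, giving 5 syllables.
The second nucleus (vowel 2 from the left) is /a/.

a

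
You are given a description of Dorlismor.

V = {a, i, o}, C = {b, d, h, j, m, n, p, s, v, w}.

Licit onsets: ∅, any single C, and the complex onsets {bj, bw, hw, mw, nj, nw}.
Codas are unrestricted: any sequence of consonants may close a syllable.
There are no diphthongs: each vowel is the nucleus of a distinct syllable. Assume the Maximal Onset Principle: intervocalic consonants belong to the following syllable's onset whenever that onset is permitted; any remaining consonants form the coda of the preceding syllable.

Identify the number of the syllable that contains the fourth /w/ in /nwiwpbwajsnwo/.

3

The vowels are i, a, o — 3 nuclei, so 3 syllables.
σ1/σ2 boundary: /wpbw/ splits as /wp/ + /bw/ (/bw/ is the longest suffix that is a licit onset).
σ2/σ3 boundary: /jsnw/ — longest licit onset from the right is /nw/, leaving /js/ as coda.
Putting it together: nwiwp.bwajs.nwo.
The fourth /w/ is in the onset of syllable 3 (/nwo/).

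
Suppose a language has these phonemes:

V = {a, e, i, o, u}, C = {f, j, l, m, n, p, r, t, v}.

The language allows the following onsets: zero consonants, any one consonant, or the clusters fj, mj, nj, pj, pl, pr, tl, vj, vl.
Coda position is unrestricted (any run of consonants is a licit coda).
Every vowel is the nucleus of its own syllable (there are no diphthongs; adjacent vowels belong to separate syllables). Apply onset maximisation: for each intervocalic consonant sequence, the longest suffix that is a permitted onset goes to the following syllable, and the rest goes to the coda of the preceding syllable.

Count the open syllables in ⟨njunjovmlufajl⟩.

Nuclei (vowels): u, o, u, a → 4 syllables.
V1 /u/ – V2 /o/: /nj/ — entire cluster is a permitted onset → onset /nj/, coda ∅.
V2 /o/ – V3 /u/: cluster /vml/ — the longest permitted-onset suffix is /l/; onset = /l/, preceding coda = /vm/.
V3 /u/ – V4 /a/: just /f/ — single C goes to the following onset.
So the parse is nju.njovm.lu.fajl.
Classifying each syllable: /nju/ (open), /njovm/ (closed), /lu/ (open), /fajl/ (closed).
Open syllables: 2.

2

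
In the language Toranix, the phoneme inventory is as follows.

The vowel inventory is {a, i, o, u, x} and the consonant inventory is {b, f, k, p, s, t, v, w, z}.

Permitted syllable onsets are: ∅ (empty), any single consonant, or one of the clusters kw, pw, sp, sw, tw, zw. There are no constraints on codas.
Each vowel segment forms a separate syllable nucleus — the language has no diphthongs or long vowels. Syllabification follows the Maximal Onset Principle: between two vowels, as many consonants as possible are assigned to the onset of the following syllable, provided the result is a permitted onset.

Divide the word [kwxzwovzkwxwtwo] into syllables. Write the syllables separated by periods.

kwx.zwovz.kwxw.two

Vowels present: x, o, x, o; each is a nucleus, giving 4 syllables.
Between /x/ (V1) and /o/ (V2): /zw/ is a licit onset in full, so it all attaches to the next syllable.
Between /o/ (V2) and /x/ (V3): cluster /vzkw/ — the longest permitted-onset suffix is /kw/; onset = /kw/, preceding coda = /vz/.
Between /x/ (V3) and /o/ (V4): cluster /wtw/ — the longest permitted-onset suffix is /tw/; onset = /tw/, preceding coda = /w/.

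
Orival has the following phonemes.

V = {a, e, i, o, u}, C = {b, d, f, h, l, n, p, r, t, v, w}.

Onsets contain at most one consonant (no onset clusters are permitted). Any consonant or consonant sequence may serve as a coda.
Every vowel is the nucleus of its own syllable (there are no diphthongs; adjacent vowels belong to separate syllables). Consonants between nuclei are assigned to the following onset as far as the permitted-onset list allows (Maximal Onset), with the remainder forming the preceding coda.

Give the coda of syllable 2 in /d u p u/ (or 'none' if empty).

The vowels are u, u — 2 nuclei, so 2 syllables.
V1 /u/ – V2 /u/: just /p/ — single C goes to the following onset.
Putting it together: du.pu.
Syllable 2 is /pu/: onset /p/, nucleus /u/, coda ∅.

none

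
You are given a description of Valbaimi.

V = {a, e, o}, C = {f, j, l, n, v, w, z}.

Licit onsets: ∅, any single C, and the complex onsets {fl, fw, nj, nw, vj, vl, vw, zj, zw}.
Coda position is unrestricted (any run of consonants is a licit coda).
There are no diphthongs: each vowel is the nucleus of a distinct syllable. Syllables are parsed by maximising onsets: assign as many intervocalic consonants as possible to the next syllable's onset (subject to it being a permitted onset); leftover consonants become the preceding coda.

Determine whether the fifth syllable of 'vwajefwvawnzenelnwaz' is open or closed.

closed

Nuclei (vowels): a, e, a, e, e, a → 6 syllables.
Between /a/ (V1) and /e/ (V2): /j/ is a single consonant, so it becomes the next onset.
Between /e/ (V2) and /a/ (V3): /fwv/ splits as /fw/ + /v/ (/v/ is the longest suffix that is a licit onset).
Between /a/ (V3) and /e/ (V4): /wnz/ splits as /wn/ + /z/ (/z/ is the longest suffix that is a licit onset).
Between /e/ (V4) and /e/ (V5): just /n/ — single C goes to the following onset.
Between /e/ (V5) and /a/ (V6): /lnw/ — longest licit onset from the right is /nw/, leaving /l/ as coda.
So the parse is vwa.jefw.vawn.ze.nel.nwaz.
Syllable 5 is /nel/ with coda /l/, so it is closed.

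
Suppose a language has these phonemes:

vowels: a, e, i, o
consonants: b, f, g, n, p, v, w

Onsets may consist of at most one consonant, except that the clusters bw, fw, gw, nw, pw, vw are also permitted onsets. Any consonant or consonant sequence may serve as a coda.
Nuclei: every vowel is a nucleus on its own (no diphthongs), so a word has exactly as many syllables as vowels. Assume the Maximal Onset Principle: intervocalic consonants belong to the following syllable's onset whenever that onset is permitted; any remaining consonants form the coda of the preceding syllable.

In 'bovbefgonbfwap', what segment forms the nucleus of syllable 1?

Vowels present: o, e, o, a; each is a nucleus, giving 4 syllables.
The first nucleus (vowel 1 from the left) is /o/.

o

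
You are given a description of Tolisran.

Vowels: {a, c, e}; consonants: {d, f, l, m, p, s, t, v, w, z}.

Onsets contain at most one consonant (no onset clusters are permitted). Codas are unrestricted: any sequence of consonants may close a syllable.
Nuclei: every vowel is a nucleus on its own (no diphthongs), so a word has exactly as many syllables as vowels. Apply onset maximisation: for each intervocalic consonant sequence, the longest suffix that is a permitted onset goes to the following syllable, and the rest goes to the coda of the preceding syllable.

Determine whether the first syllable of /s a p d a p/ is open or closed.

Nuclei (vowels): a, a → 2 syllables.
Between /a/ (V1) and /a/ (V2): cluster /pd/ — the longest permitted-onset suffix is /d/; onset = /d/, preceding coda = /p/.
Syllabification: sap.dap.
Syllable 1 is /sap/ with coda /p/, so it is closed.

closed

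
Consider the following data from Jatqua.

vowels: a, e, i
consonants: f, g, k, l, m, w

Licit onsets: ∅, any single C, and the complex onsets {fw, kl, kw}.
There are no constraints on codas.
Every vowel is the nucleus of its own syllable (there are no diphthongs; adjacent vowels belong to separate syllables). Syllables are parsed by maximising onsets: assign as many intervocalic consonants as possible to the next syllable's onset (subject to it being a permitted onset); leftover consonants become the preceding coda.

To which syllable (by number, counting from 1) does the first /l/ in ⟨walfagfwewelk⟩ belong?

Vowels present: a, a, e, e; each is a nucleus, giving 4 syllables.
Between /a/ (V1) and /a/ (V2): /lf/ — longest licit onset from the right is /f/, leaving /l/ as coda.
Between /a/ (V2) and /e/ (V3): /gfw/ — longest licit onset from the right is /fw/, leaving /g/ as coda.
Between /e/ (V3) and /e/ (V4): /w/ → onset of the next syllable (single consonants are always licit onsets).
Result: wal.fag.fwe.welk.
The first /l/ is in the coda of syllable 1 (/wal/).

1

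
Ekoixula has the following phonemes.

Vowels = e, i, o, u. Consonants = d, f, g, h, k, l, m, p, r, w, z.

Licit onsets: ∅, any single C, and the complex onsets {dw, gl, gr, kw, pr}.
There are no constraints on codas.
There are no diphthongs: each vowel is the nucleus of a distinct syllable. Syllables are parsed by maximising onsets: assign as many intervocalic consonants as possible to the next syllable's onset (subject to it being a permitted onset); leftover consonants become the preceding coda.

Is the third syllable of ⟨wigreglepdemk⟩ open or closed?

closed

Nuclei (vowels): i, e, e, e → 4 syllables.
Between /i/ (V1) and /e/ (V2): /gr/ is a licit onset in full, so it all attaches to the next syllable.
Between /e/ (V2) and /e/ (V3): /gl/ — entire cluster is a permitted onset → onset /gl/, coda ∅.
Between /e/ (V3) and /e/ (V4): cluster /pd/ — the longest permitted-onset suffix is /d/; onset = /d/, preceding coda = /p/.
Result: wi.gre.glep.demk.
Syllable 3 is /glep/ with coda /p/, so it is closed.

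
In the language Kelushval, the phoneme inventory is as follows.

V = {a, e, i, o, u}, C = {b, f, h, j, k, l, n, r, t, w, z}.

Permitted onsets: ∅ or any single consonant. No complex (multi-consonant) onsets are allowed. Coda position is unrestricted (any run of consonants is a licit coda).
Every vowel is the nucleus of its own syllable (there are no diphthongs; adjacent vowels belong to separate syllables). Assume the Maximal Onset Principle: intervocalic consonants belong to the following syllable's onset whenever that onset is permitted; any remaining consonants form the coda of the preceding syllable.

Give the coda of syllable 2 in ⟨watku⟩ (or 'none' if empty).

The vowels are a, u — 2 nuclei, so 2 syllables.
/a…u/ gap (V1→V2): /tk/ splits as /t/ + /k/ (/k/ is the longest suffix that is a licit onset).
Syllabification: wat.ku.
Syllable 2 is /ku/: onset /k/, nucleus /u/, coda ∅.

none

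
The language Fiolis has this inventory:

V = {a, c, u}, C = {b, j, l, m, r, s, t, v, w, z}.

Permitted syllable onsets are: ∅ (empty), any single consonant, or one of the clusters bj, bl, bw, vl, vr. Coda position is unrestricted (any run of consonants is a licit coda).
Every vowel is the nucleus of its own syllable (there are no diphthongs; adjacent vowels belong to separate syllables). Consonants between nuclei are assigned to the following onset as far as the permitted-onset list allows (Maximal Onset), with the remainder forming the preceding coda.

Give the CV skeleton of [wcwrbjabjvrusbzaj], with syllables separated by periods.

CVCC.CCVCC.CCVCC.CVC

Nuclei (vowels): c, a, u, a → 4 syllables.
Between /c/ (V1) and /a/ (V2): /wrbj/ splits as /wr/ + /bj/ (/bj/ is the longest suffix that is a licit onset).
Between /a/ (V2) and /u/ (V3): /bjvr/; trying suffixes from longest down, /vr/ is the first permitted one, so coda /bj/ | onset /vr/.
Between /u/ (V3) and /a/ (V4): /sbz/; trying suffixes from longest down, /z/ is the first permitted one, so coda /sb/ | onset /z/.
Putting it together: wcwr.bjabj.vrusb.zaj.
Mapping each syllable to C/V: /wcwr/ → CVCC, /bjabj/ → CCVCC, /vrusb/ → CCVCC, /zaj/ → CVC.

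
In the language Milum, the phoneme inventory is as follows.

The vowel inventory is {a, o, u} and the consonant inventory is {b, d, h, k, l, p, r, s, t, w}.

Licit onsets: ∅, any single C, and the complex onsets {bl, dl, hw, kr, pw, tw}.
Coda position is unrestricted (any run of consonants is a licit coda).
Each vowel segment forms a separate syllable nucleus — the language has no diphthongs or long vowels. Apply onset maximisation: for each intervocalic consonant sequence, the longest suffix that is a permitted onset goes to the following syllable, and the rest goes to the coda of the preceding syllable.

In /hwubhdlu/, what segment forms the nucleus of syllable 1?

u

The vowels are u, u — 2 nuclei, so 2 syllables.
The first nucleus (vowel 1 from the left) is /u/.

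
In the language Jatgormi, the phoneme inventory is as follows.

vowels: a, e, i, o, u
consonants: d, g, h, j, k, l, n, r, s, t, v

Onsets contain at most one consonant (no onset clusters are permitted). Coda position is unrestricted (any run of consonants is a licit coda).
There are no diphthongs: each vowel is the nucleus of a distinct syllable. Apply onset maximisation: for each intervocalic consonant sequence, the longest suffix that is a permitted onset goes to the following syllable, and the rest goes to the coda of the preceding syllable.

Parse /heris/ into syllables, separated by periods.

Vowels present: e, i; each is a nucleus, giving 2 syllables.
σ1/σ2 boundary: /r/ is a single consonant, so it becomes the next onset.

he.ris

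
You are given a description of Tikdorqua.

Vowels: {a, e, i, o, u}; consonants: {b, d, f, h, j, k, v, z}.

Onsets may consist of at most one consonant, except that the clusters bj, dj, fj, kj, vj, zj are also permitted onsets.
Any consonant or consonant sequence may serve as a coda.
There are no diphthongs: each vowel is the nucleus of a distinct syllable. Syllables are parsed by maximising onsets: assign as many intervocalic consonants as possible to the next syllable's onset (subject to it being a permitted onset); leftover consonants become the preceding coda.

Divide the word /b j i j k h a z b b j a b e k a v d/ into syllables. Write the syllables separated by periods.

The vowels are i, a, a, e, a — 5 nuclei, so 5 syllables.
V1 /i/ – V2 /a/: cluster /jkh/ — the longest permitted-onset suffix is /h/; onset = /h/, preceding coda = /jk/.
V2 /a/ – V3 /a/: /zbbj/; trying suffixes from longest down, /bj/ is the first permitted one, so coda /zb/ | onset /bj/.
V3 /a/ – V4 /e/: /b/ is a single consonant, so it becomes the next onset.
V4 /e/ – V5 /a/: just /k/ — single C goes to the following onset.

bjijk.hazb.bja.be.kavd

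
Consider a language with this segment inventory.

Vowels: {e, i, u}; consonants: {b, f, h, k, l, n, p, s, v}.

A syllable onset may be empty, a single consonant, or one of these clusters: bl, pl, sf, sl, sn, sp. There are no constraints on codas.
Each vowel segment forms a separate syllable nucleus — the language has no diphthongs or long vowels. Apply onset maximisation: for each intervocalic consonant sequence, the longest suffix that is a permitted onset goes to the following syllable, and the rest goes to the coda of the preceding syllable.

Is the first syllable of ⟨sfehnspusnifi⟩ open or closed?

The vowels are e, u, i, i — 4 nuclei, so 4 syllables.
/e…u/ gap (V1→V2): /hnsp/; trying suffixes from longest down, /sp/ is the first permitted one, so coda /hn/ | onset /sp/.
/u…i/ gap (V2→V3): /sn/ — entire cluster is a permitted onset → onset /sn/, coda ∅.
/i…i/ gap (V3→V4): just /f/ — single C goes to the following onset.
So the parse is sfehn.spu.sni.fi.
Syllable 1 is /sfehn/ with coda /hn/, so it is closed.

closed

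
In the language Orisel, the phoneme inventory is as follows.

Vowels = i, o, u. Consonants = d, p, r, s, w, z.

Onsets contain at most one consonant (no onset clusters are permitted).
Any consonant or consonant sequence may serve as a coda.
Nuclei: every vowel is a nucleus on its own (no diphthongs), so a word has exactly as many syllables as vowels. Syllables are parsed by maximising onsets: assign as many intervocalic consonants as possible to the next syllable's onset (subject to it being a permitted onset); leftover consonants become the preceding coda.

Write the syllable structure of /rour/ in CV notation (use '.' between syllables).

Vowels present: o, u; each is a nucleus, giving 2 syllables.
Between /o/ (V1) and /u/ (V2): hiatus — the boundary sits between the two vowels.
Syllabification: ro.ur.
Mapping each syllable to C/V: /ro/ → CV, /ur/ → VC.

CV.VC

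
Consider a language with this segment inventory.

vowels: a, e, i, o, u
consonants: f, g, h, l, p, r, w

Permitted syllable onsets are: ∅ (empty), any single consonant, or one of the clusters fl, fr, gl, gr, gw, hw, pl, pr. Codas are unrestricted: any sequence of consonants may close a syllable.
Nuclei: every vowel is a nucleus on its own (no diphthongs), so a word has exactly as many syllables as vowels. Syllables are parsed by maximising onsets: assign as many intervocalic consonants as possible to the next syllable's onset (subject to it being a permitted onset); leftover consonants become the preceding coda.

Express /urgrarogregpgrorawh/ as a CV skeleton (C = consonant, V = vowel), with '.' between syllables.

VC.CCV.CV.CCVCC.CCV.CVCC

Vowels present: u, a, o, e, o, a; each is a nucleus, giving 6 syllables.
Between /u/ (V1) and /a/ (V2): /rgr/; trying suffixes from longest down, /gr/ is the first permitted one, so coda /r/ | onset /gr/.
Between /a/ (V2) and /o/ (V3): /r/ is a single consonant, so it becomes the next onset.
Between /o/ (V3) and /e/ (V4): /gr/ — entire cluster is a permitted onset → onset /gr/, coda ∅.
Between /e/ (V4) and /o/ (V5): /gpgr/; trying suffixes from longest down, /gr/ is the first permitted one, so coda /gp/ | onset /gr/.
Between /o/ (V5) and /a/ (V6): /r/ is a single consonant, so it becomes the next onset.
Syllabification: ur.gra.ro.gregp.gro.rawh.
Mapping each syllable to C/V: /ur/ → VC, /gra/ → CCV, /ro/ → CV, /gregp/ → CCVCC, /gro/ → CCV, /rawh/ → CVCC.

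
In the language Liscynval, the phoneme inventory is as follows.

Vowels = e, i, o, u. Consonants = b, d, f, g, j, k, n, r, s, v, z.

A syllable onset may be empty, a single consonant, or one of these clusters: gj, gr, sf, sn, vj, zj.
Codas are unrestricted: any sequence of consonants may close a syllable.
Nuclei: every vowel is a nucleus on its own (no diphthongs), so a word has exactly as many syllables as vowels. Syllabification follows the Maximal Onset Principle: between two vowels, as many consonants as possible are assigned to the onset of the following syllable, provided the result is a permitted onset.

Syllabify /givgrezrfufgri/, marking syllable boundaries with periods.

giv.grezr.fuf.gri

Nuclei (vowels): i, e, u, i → 4 syllables.
V1 /i/ – V2 /e/: /vgr/; trying suffixes from longest down, /gr/ is the first permitted one, so coda /v/ | onset /gr/.
V2 /e/ – V3 /u/: /zrf/; trying suffixes from longest down, /f/ is the first permitted one, so coda /zr/ | onset /f/.
V3 /u/ – V4 /i/: /fgr/ splits as /f/ + /gr/ (/gr/ is the longest suffix that is a licit onset).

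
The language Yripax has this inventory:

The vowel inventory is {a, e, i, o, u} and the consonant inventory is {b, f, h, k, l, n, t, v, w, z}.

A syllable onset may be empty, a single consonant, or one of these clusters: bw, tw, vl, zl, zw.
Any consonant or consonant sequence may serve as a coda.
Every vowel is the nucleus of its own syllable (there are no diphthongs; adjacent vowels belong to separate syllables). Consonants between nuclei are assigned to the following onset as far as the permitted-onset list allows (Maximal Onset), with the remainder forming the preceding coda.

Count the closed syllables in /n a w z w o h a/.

1

Vowels present: a, o, a; each is a nucleus, giving 3 syllables.
/a…o/ gap (V1→V2): /wzw/; trying suffixes from longest down, /zw/ is the first permitted one, so coda /w/ | onset /zw/.
/o…a/ gap (V2→V3): just /h/ — single C goes to the following onset.
Putting it together: naw.zwo.ha.
Classifying each syllable: /naw/ (closed), /zwo/ (open), /ha/ (open).
Closed syllables: 1.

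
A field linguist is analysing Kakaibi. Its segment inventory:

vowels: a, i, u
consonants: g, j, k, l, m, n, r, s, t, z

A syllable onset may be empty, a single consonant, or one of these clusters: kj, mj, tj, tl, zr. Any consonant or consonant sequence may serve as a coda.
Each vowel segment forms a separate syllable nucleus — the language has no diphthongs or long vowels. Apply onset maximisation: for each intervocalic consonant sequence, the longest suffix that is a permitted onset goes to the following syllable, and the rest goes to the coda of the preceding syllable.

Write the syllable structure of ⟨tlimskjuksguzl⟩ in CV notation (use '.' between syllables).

Vowels present: i, u, u; each is a nucleus, giving 3 syllables.
Between /i/ (V1) and /u/ (V2): /mskj/ — longest licit onset from the right is /kj/, leaving /ms/ as coda.
Between /u/ (V2) and /u/ (V3): cluster /ksg/ — the longest permitted-onset suffix is /g/; onset = /g/, preceding coda = /ks/.
Syllabification: tlims.kjuks.guzl.
Mapping each syllable to C/V: /tlims/ → CCVCC, /kjuks/ → CCVCC, /guzl/ → CVCC.

CCVCC.CCVCC.CVCC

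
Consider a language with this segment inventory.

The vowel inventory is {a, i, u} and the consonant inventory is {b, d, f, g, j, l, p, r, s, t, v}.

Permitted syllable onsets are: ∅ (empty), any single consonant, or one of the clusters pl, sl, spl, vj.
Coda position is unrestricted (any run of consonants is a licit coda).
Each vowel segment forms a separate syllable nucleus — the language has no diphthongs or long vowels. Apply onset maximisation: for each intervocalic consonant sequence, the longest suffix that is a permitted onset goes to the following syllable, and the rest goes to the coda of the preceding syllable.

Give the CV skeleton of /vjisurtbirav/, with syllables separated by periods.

Nuclei (vowels): i, u, i, a → 4 syllables.
/i…u/ gap (V1→V2): just /s/ — single C goes to the following onset.
/u…i/ gap (V2→V3): /rtb/; trying suffixes from longest down, /b/ is the first permitted one, so coda /rt/ | onset /b/.
/i…a/ gap (V3→V4): just /r/ — single C goes to the following onset.
So the parse is vji.surt.bi.rav.
Mapping each syllable to C/V: /vji/ → CCV, /surt/ → CVCC, /bi/ → CV, /rav/ → CVC.

CCV.CVCC.CV.CVC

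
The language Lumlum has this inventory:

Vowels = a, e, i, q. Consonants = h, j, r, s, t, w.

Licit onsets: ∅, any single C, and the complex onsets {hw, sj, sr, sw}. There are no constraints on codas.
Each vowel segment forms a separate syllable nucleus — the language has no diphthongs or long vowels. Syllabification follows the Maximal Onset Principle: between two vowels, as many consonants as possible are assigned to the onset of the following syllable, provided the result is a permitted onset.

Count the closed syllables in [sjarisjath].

Nuclei (vowels): a, i, a → 3 syllables.
V1 /a/ – V2 /i/: just /r/ — single C goes to the following onset.
V2 /i/ – V3 /a/: /sj/ — entire cluster is a permitted onset → onset /sj/, coda ∅.
Syllabification: sja.ri.sjath.
Classifying each syllable: /sja/ (open), /ri/ (open), /sjath/ (closed).
Closed syllables: 1.

1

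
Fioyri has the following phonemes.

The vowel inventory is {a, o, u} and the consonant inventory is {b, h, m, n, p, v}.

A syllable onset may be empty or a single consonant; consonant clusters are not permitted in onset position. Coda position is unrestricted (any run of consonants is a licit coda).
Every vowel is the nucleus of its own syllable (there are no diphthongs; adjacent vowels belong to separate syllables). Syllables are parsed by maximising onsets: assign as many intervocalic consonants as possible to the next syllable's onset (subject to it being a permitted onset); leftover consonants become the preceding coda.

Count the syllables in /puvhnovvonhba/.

4

Vowels present: u, o, o, a; each is a nucleus, giving 4 syllables.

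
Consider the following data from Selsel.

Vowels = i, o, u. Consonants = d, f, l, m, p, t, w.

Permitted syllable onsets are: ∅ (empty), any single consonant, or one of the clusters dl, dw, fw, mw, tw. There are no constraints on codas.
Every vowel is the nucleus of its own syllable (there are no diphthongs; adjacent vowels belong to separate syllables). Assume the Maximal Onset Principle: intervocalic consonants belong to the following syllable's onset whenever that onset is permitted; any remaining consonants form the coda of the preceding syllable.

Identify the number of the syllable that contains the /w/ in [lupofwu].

The vowels are u, o, u — 3 nuclei, so 3 syllables.
σ1/σ2 boundary: /p/ → onset of the next syllable (single consonants are always licit onsets).
σ2/σ3 boundary: /fw/ — entire cluster is a permitted onset → onset /fw/, coda ∅.
Putting it together: lu.po.fwu.
The /w/ is in the onset of syllable 3 (/fwu/).

3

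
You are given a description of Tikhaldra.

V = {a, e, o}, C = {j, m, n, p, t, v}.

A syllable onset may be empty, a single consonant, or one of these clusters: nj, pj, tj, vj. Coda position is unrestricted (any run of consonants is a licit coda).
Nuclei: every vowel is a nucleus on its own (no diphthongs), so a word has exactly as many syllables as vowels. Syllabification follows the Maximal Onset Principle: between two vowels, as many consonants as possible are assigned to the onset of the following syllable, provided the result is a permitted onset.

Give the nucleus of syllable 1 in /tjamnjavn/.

a

Nuclei (vowels): a, a → 2 syllables.
The first nucleus (vowel 1 from the left) is /a/.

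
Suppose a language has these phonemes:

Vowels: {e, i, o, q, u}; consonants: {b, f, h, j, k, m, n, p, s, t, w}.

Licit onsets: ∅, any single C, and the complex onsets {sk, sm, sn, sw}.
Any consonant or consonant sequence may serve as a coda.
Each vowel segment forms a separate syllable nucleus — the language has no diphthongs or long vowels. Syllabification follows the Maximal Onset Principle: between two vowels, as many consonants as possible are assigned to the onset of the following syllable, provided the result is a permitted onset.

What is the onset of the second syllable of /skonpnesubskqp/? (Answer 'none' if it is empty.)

n

Vowels present: o, e, u, q; each is a nucleus, giving 4 syllables.
/o…e/ gap (V1→V2): /npn/ splits as /np/ + /n/ (/n/ is the longest suffix that is a licit onset).
/e…u/ gap (V2→V3): /s/ → onset of the next syllable (single consonants are always licit onsets).
/u…q/ gap (V3→V4): /bsk/; trying suffixes from longest down, /sk/ is the first permitted one, so coda /b/ | onset /sk/.
Putting it together: skonp.ne.sub.skqp.
Syllable 2 is /ne/: onset /n/, nucleus /e/, coda ∅.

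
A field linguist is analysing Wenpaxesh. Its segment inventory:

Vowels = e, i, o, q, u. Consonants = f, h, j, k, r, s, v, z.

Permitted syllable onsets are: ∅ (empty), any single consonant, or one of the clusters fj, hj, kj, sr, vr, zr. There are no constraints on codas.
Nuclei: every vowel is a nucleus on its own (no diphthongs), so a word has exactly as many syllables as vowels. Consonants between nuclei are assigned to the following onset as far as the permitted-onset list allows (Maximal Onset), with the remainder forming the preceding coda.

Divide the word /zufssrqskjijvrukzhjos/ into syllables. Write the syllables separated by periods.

The vowels are u, q, i, u, o — 5 nuclei, so 5 syllables.
Between /u/ (V1) and /q/ (V2): /fssr/ — longest licit onset from the right is /sr/, leaving /fs/ as coda.
Between /q/ (V2) and /i/ (V3): /skj/ splits as /s/ + /kj/ (/kj/ is the longest suffix that is a licit onset).
Between /i/ (V3) and /u/ (V4): cluster /jvr/ — the longest permitted-onset suffix is /vr/; onset = /vr/, preceding coda = /j/.
Between /u/ (V4) and /o/ (V5): cluster /kzhj/ — the longest permitted-onset suffix is /hj/; onset = /hj/, preceding coda = /kz/.

zufs.srqs.kjij.vrukz.hjos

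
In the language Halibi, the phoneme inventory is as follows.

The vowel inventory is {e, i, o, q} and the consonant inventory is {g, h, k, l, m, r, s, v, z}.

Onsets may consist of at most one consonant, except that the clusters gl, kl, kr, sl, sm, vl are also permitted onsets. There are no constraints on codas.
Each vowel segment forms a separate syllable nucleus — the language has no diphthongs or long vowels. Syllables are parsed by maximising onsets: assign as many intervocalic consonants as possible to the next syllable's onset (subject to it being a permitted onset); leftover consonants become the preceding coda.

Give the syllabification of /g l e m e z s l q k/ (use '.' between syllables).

Nuclei (vowels): e, e, q → 3 syllables.
V1 /e/ – V2 /e/: /m/ is a single consonant, so it becomes the next onset.
V2 /e/ – V3 /q/: cluster /zsl/ — the longest permitted-onset suffix is /sl/; onset = /sl/, preceding coda = /z/.

gle.mez.slqk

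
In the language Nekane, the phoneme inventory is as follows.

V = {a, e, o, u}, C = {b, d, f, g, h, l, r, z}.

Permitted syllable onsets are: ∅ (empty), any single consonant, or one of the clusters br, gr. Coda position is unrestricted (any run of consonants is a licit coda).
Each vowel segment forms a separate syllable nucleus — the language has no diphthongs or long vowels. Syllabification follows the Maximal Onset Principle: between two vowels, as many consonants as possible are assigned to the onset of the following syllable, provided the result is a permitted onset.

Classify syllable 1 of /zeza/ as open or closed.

Vowels present: e, a; each is a nucleus, giving 2 syllables.
Between /e/ (V1) and /a/ (V2): /z/ is a single consonant, so it becomes the next onset.
Result: ze.za.
Syllable 1 is /ze/; it ends in its nucleus with no coda, so it is open.

open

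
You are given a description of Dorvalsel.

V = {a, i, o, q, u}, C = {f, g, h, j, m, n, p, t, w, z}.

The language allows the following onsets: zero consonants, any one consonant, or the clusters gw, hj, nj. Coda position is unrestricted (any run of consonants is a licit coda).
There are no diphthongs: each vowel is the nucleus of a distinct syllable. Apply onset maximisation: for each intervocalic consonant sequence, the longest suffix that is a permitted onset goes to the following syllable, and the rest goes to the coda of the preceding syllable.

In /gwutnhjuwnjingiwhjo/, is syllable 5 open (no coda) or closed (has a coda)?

open

Nuclei (vowels): u, u, i, i, o → 5 syllables.
/u…u/ gap (V1→V2): /tnhj/ — longest licit onset from the right is /hj/, leaving /tn/ as coda.
/u…i/ gap (V2→V3): /wnj/; trying suffixes from longest down, /nj/ is the first permitted one, so coda /w/ | onset /nj/.
/i…i/ gap (V3→V4): cluster /ng/ — the longest permitted-onset suffix is /g/; onset = /g/, preceding coda = /n/.
/i…o/ gap (V4→V5): /whj/; trying suffixes from longest down, /hj/ is the first permitted one, so coda /w/ | onset /hj/.
Result: gwutn.hjuw.njin.giw.hjo.
Syllable 5 is /hjo/; it ends in its nucleus with no coda, so it is open.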